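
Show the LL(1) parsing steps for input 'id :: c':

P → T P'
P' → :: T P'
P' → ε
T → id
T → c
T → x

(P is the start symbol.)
LL(1) parsing maintains a stack (initially the start symbol over $) and the input. At each step: if the stack top is a terminal, match it against the current input token; if it is a non-terminal N, replace it with the RHS of M[N, lookahead] (the unique production whose predict set contains the lookahead).

Stack is shown with the top on the left.

Stack      Input      Action
----------------------------
P $        id :: c $  output P → T P'
T P' $     id :: c $  output T → id
id P' $    id :: c $  match 'id'
P' $       :: c $     output P' → :: T P'
:: T P' $  :: c $     match '::'
T P' $     c $        output T → c
c P' $     c $        match 'c'
P' $       $          output P' → ε
$          $          accept

The string is accepted.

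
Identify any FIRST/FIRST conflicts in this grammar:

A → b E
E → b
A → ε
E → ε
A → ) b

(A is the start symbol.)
Productions for A:
  A → b E: FIRST = { 'b' }
  A → ε: FIRST = { ε }
  A → ) b: FIRST = { ')' }
Productions for E:
  E → b: FIRST = { 'b' }
  E → ε: FIRST = { ε }

All alternatives of each non-terminal have pairwise disjoint FIRST sets.

Answer: No FIRST/FIRST conflicts.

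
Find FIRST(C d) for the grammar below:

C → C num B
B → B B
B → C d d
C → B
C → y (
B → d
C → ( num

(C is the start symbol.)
{ '(', 'd', 'y' }

FIRST sets of the non-terminals involved (from the grammar, by fixed-point iteration):
  FIRST(C) = { '(', 'd', 'y' }

To compute FIRST(C d), process the symbols left to right:
Symbol C is a non-terminal. Add FIRST(C) \ {ε} = { '(', 'd', 'y' }
C is not nullable (ε ∉ FIRST(C)), so stop here.
FIRST(C d) = { '(', 'd', 'y' }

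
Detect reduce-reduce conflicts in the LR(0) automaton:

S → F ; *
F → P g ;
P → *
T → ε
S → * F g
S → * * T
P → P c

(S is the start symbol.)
Yes — I10: [P → * .] vs [T → .]

A reduce-reduce conflict occurs when an LR(0) state has two complete items [A → α .] and [B → β .] — both call for a reduction, and with no lookahead the parser cannot choose between them.

Augment with S' → S and build the canonical LR(0) collection (I0 = CLOSURE({[S' → . S]}), then GOTO on every symbol after a dot until no new states appear). It has 14 states:
  I0: { [F → . P g ;], [P → . *], [P → . P c], [S → . * * T], [S → . * F g], [S → . F ; *], [S' → . S] }  — shift
  I1: { [F → . P g ;], [P → * .], [P → . *], [P → . P c], [S → * . * T], [S → * . F g] }  — shift, reduce
  I2: { [S → F . ; *] }  — shift
  I3: { [F → P . g ;], [P → P . c] }  — shift
  I4: { [S' → S .] }  — accept
  I5: { [P → P c .] }  — reduce
  I6: { [F → P g . ;] }  — shift
  I7: { [F → P g ; .] }  — reduce
  I8: { [S → F ; . *] }  — shift
  I9: { [S → F ; * .] }  — reduce
  I10: { [P → * .], [S → * * . T], [T → .] }  — 2 reduces
  I11: { [S → * F . g] }  — shift
  I12: { [S → * F g .] }  — reduce
  I13: { [S → * * T .] }  — reduce

I10 contains complete items [P → * .], [T → .] — reduce-reduce conflict.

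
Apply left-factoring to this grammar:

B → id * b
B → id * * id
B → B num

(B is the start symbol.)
B → id * B'
B' → b
B' → * id
B → B num

Left-factoring transforms A → αβ₁ | αβ₂ into A → αA' and A' → β₁ | β₂
(α is the longest common prefix among the alternatives). Repeat until
no nonterminal has two alternatives with a common prefix.

Round 1: B has alternatives sharing prefix 'id *'. Introduce B': B → id * B'
  Add: B' → b
  Add: B' → * id

No remaining common prefixes — done.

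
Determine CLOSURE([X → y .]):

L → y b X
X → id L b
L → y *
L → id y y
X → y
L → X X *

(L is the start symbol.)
{ [X → y .] }

To compute CLOSURE, for each item [A → α.Bβ] where B is a non-terminal, add [B → .γ] for all productions B → γ; repeat for the newly added items until nothing changes.

Start with: [X → y .]
The dot is at the end, so nothing is added.

CLOSURE = { [X → y .] }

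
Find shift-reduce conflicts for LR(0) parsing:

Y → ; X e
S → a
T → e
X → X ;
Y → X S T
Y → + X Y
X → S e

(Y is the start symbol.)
Augment with Y' → Y and build the canonical LR(0) collection (I0 = CLOSURE({[Y' → . Y]}), then GOTO on every symbol after a dot until no new states appear). It has 17 states:
  I0: { [S → . a], [X → . S e], [X → . X ;], [Y → . + X Y], [Y → . ; X e], [Y → . X S T], [Y' → . Y] }  — shift
  I1: { [S → . a], [X → . S e], [X → . X ;], [Y → + . X Y] }  — shift
  I2: { [S → . a], [X → . S e], [X → . X ;], [Y → ; . X e] }  — shift
  I3: { [X → S . e] }  — shift
  I4: { [S → . a], [X → X . ;], [Y → X . S T] }  — shift
  I5: { [Y' → Y .] }  — accept
  I6: { [S → a .] }  — reduce
  I7: { [X → X ; .] }  — reduce
  I8: { [T → . e], [Y → X S . T] }  — shift
  I9: { [Y → X S T .] }  — reduce
  I10: { [T → e .] }  — reduce
  I11: { [X → S e .] }  — reduce
  I12: { [X → X . ;], [Y → ; X . e] }  — shift
  I13: { [Y → ; X e .] }  — reduce
  I14: { [S → . a], [X → . S e], [X → . X ;], [X → X . ;], [Y → + X . Y], [Y → . + X Y], [Y → . ; X e], [Y → . X S T] }  — shift
  I15: { [S → . a], [X → . S e], [X → . X ;], [X → X ; .], [Y → ; . X e] }  — shift, reduce
  I16: { [Y → + X Y .] }  — reduce

I15 contains reduce item [X → X ; .] and shift item [S → . a] — shift-reduce conflict.

Answer: Yes — I15: [X → X ; .] vs [S → . a]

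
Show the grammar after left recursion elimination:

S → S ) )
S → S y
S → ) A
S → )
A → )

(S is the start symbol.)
S → ) A S'
S → ) S'
S' → ) ) S'
S' → y S'
S' → ε
A → )

S is directly left-recursive. The standard transformation for
  A → A α₁ | ... | A α_m | β₁ | ... | β_n
is
  A  → β₁ A' | ... | β_n A'
  A' → α₁ A' | ... | α_m A' | ε

S → ) A becomes S → ) A S'
S → ) becomes S → ) S'
S → S ) ) becomes S' → ) ) S'
S → S y becomes S' → y S'
Add S' → ε

Productions for other non-terminals are unchanged:
  A → )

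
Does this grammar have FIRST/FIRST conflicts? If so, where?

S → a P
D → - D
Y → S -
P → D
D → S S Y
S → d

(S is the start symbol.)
FIRST sets of the non-terminals at (or reachable through a nullable prefix from) the front of some alternative:
  FIRST(S) = { 'a', 'd' }

Productions for S:
  S → a P: FIRST = { 'a' }
  S → d: FIRST = { 'd' }
Productions for D:
  D → - D: FIRST = { '-' }
  D → S S Y: FIRST = { 'a', 'd' }
Y, P have only one production, so no FIRST/FIRST conflict is possible there.

All alternatives of each non-terminal have pairwise disjoint FIRST sets.

Answer: No FIRST/FIRST conflicts.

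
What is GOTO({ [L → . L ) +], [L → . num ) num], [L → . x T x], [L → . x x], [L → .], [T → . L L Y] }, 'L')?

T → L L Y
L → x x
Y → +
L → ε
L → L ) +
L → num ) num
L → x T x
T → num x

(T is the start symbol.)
GOTO(I, 'L') = CLOSURE({ [A → αX.β] : [A → α.Xβ] ∈ I, X = 'L' })

Items with dot before 'L', with the dot advanced:
  [L → . L ) +] → [L → L . ) +]
  [T → . L L Y] → [T → L . L Y]
Closure of the advanced items:
  [T → L . L Y] has the dot before L: add [L → . x x], [L → .], [L → . L ) +], [L → . num ) num], [L → . x T x]

GOTO = { [L → . L ) +], [L → . num ) num], [L → . x T x], [L → . x x], [L → .], [L → L . ) +], [T → L . L Y] }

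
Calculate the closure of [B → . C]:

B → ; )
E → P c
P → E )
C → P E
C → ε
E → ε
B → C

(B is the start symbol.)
{ [B → . C], [C → . P E], [C → .], [E → . P c], [E → .], [P → . E )] }

To compute CLOSURE, for each item [A → α.Bβ] where B is a non-terminal, add [B → .γ] for all productions B → γ; repeat for the newly added items until nothing changes.

Start with: [B → . C]
  [B → . C] has the dot before C: add [C → . P E], [C → .]
  [C → . P E] has the dot before P: add [P → . E )]
  [P → . E )] has the dot before E: add [E → . P c], [E → .]
No further items can be added.

CLOSURE = { [B → . C], [C → . P E], [C → .], [E → . P c], [E → .], [P → . E )] }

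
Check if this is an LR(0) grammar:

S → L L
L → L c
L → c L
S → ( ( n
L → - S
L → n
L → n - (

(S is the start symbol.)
Augment with S' → S and build the canonical LR(0) collection (I0 = CLOSURE({[S' → . S]}), then GOTO on every symbol after a dot until no new states appear). It has 16 states:
  I0: { [L → . - S], [L → . L c], [L → . c L], [L → . n - (], [L → . n], [S → . ( ( n], [S → . L L], [S' → . S] }  — shift
  I1: { [S → ( . ( n] }  — shift
  I2: { [L → - . S], [L → . - S], [L → . L c], [L → . c L], [L → . n - (], [L → . n], [S → . ( ( n], [S → . L L] }  — shift
  I3: { [L → . - S], [L → . L c], [L → . c L], [L → . n - (], [L → . n], [L → L . c], [S → L . L] }  — shift
  I4: { [S' → S .] }  — accept
  I5: { [L → . - S], [L → . L c], [L → . c L], [L → . n - (], [L → . n], [L → c . L] }  — shift
  I6: { [L → n . - (], [L → n .] }  — shift, reduce
  I7: { [L → n - . (] }  — shift
  I8: { [L → n - ( .] }  — reduce
  I9: { [L → L . c], [L → c L .] }  — shift, reduce
  I10: { [L → L c .] }  — reduce
  I11: { [L → L . c], [S → L L .] }  — shift, reduce
  I12: { [L → . - S], [L → . L c], [L → . c L], [L → . n - (], [L → . n], [L → L c .], [L → c . L] }  — shift, reduce
  I13: { [L → - S .] }  — reduce
  I14: { [S → ( ( . n] }  — shift
  I15: { [S → ( ( n .] }  — reduce

Conflict in state I6:
  Shift-reduce conflict between [L → n .] and [L → n . - (]
So the grammar is NOT LR(0).

Answer: No. Shift-reduce conflict between [L → n .] and [L → n . - (]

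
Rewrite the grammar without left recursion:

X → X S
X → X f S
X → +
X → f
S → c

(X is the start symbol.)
X is directly left-recursive. The standard transformation for
  A → A α₁ | ... | A α_m | β₁ | ... | β_n
is
  A  → β₁ A' | ... | β_n A'
  A' → α₁ A' | ... | α_m A' | ε

X → + becomes X → + X'
X → f becomes X → f X'
X → X S becomes X' → S X'
X → X f S becomes X' → f S X'
Add X' → ε

Productions for other non-terminals are unchanged:
  S → c

Resulting grammar:
X → + X'
X → f X'
X' → S X'
X' → f S X'
X' → ε
S → c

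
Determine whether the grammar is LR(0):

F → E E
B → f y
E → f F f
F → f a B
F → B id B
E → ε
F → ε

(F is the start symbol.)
Augment with F' → F and build the canonical LR(0) collection (I0 = CLOSURE({[F' → . F]}), then GOTO on every symbol after a dot until no new states appear). It has 15 states:
  I0: { [B → . f y], [E → . f F f], [E → .], [F → . B id B], [F → . E E], [F → . f a B], [F → .], [F' → . F] }  — shift, 2 reduces
  I1: { [F → B . id B] }  — shift
  I2: { [E → . f F f], [E → .], [F → E . E] }  — shift, reduce
  I3: { [F' → F .] }  — accept
  I4: { [B → . f y], [B → f . y], [E → . f F f], [E → .], [E → f . F f], [F → . B id B], [F → . E E], [F → . f a B], [F → .], [F → f . a B] }  — shift, 2 reduces
  I5: { [E → f F . f] }  — shift
  I6: { [B → . f y], [F → f a . B] }  — shift
  I7: { [B → f y .] }  — reduce
  I8: { [F → f a B .] }  — reduce
  I9: { [B → f . y] }  — shift
  I10: { [E → f F f .] }  — reduce
  I11: { [F → E E .] }  — reduce
  I12: { [B → . f y], [E → . f F f], [E → .], [E → f . F f], [F → . B id B], [F → . E E], [F → . f a B], [F → .] }  — shift, 2 reduces
  I13: { [B → . f y], [F → B id . B] }  — shift
  I14: { [F → B id B .] }  — reduce

Conflict in state I0:
  Shift-reduce conflict between [E → .] and [B → . f y]
So the grammar is NOT LR(0).

Answer: No. Shift-reduce conflict between [E → .] and [B → . f y]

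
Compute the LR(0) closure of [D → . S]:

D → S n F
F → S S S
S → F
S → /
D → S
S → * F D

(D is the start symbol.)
To compute CLOSURE, for each item [A → α.Bβ] where B is a non-terminal, add [B → .γ] for all productions B → γ; repeat for the newly added items until nothing changes.

Start with: [D → . S]
  [D → . S] has the dot before S: add [S → . F], [S → . /], [S → . * F D]
  [S → . F] has the dot before F: add [F → . S S S]
No further items can be added.

CLOSURE = { [D → . S], [F → . S S S], [S → . * F D], [S → . /], [S → . F] }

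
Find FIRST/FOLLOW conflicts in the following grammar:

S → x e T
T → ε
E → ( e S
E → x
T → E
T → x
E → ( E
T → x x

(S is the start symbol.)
Nullable non-terminals: T.
FIRST sets used below: FIRST(E) = { '(', 'x' }

T: nullable alternative(s) T → ε; FOLLOW(T) = { $ }
  T → ε: FIRST \ {ε} = { } — this is the only nullable alternative, skip
  T → E: FIRST \ {ε} = { '(', 'x' } — disjoint from FOLLOW(T)
  T → x: FIRST \ {ε} = { 'x' } — disjoint from FOLLOW(T)
  T → x x: FIRST \ {ε} = { 'x' } — disjoint from FOLLOW(T)

E, S have no nullable alternative, so no FIRST/FOLLOW check is needed there.

No FIRST/FOLLOW conflicts found.

Answer: No FIRST/FOLLOW conflicts.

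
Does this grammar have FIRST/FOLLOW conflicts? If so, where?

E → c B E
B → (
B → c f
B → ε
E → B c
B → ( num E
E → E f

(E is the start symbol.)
A FIRST/FOLLOW conflict occurs when a non-terminal N has a nullable alternative N → β (β ⇒* ε) and another alternative N → α with FIRST(α) ∩ FOLLOW(N) ≠ ∅: on such a lookahead the parser cannot decide between expanding α and letting N vanish via β.

Nullable non-terminals: B.

B: nullable alternative(s) B → ε; FOLLOW(B) = { '(', 'c' }
  B → (: FIRST \ {ε} = { '(' } — overlaps FOLLOW(B) on { '(' }: CONFLICT
  B → c f: FIRST \ {ε} = { 'c' } — overlaps FOLLOW(B) on { 'c' }: CONFLICT
  B → ε: FIRST \ {ε} = { } — this is the only nullable alternative, skip
  B → ( num E: FIRST \ {ε} = { '(' } — overlaps FOLLOW(B) on { '(' }: CONFLICT

E has no nullable alternative, so no FIRST/FOLLOW check is needed there.

So the grammar has 3 FIRST/FOLLOW conflicts (marked CONFLICT above).

Answer: Yes. B → '(' with FOLLOW(B) on { '(' }; B → c f with FOLLOW(B) on { 'c' }; B → '(' num E with FOLLOW(B) on { '(' }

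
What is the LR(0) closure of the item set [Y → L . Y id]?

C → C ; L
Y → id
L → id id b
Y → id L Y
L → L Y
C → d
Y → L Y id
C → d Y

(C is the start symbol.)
Start with: [Y → L . Y id]
  [Y → L . Y id] has the dot before Y: add [Y → . id], [Y → . id L Y], [Y → . L Y id]
  [Y → . L Y id] has the dot before L: add [L → . id id b], [L → . L Y]
No further items can be added.

CLOSURE = { [L → . L Y], [L → . id id b], [Y → . L Y id], [Y → . id L Y], [Y → . id], [Y → L . Y id] }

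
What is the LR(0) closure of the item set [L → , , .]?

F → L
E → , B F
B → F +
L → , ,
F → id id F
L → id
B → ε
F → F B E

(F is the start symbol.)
To compute CLOSURE, for each item [A → α.Bβ] where B is a non-terminal, add [B → .γ] for all productions B → γ; repeat for the newly added items until nothing changes.

Start with: [L → , , .]
The dot is at the end, so nothing is added.

CLOSURE = { [L → , , .] }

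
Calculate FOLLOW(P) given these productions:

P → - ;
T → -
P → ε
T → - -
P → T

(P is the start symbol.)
To compute FOLLOW(P), find every occurrence of P on a right-hand side N → α P β: add FIRST(β) \ {ε}, and if β is empty or nullable also add FOLLOW(N). Iterate to a fixed point.

P is the start symbol, so $ ∈ FOLLOW(P).
P does not occur on any right-hand side.

Taking the union: FOLLOW(P) = { $ }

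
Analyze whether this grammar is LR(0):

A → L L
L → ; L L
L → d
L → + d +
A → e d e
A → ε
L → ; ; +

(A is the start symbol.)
A grammar is LR(0) if no state in the canonical LR(0) collection has:
  - both a shift item (dot before a terminal) and a complete item (shift-reduce conflict), or
  - two or more complete items (reduce-reduce conflict; the accept item [A' → A .] counts as a complete item here).

Augment with A' → A and build the canonical LR(0) collection (I0 = CLOSURE({[A' → . A]}), then GOTO on every symbol after a dot until no new states appear). It has 16 states:
  I0: { [A → . L L], [A → . e d e], [A → .], [A' → . A], [L → . + d +], [L → . ; ; +], [L → . ; L L], [L → . d] }  — shift, reduce
  I1: { [L → + . d +] }  — shift
  I2: { [L → . + d +], [L → . ; ; +], [L → . ; L L], [L → . d], [L → ; . ; +], [L → ; . L L] }  — shift
  I3: { [A' → A .] }  — accept
  I4: { [A → L . L], [L → . + d +], [L → . ; ; +], [L → . ; L L], [L → . d] }  — shift
  I5: { [L → d .] }  — reduce
  I6: { [A → e . d e] }  — shift
  I7: { [A → e d . e] }  — shift
  I8: { [A → e d e .] }  — reduce
  I9: { [A → L L .] }  — reduce
  I10: { [L → . + d +], [L → . ; ; +], [L → . ; L L], [L → . d], [L → ; . ; +], [L → ; . L L], [L → ; ; . +] }  — shift
  I11: { [L → . + d +], [L → . ; ; +], [L → . ; L L], [L → . d], [L → ; L . L] }  — shift
  I12: { [L → ; L L .] }  — reduce
  I13: { [L → + . d +], [L → ; ; + .] }  — shift, reduce
  I14: { [L → + d . +] }  — shift
  I15: { [L → + d + .] }  — reduce

Conflict in state I0:
  Shift-reduce conflict between [A → .] and [A → . e d e]
So the grammar is NOT LR(0).

Answer: No. Shift-reduce conflict between [A → .] and [A → . e d e]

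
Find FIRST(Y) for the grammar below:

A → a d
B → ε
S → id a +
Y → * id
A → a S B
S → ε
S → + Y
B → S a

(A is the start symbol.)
To compute FIRST(Y), examine every production with Y on the left-hand side, reading each right-hand side left to right until a non-nullable symbol is reached.

From Y → * id:
  - '*' is a terminal: add '*' and stop

Collecting: FIRST(Y) = { '*' }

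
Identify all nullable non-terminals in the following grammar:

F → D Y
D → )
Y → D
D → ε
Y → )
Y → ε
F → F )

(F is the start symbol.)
{ 'D', 'F', 'Y' }

ε-productions: D → ε, Y → ε
So D, Y are immediately nullable.
F → D Y: every symbol on the right is nullable, so F is nullable too.
Every non-terminal is now nullable.
Nullable = { 'D', 'F', 'Y' }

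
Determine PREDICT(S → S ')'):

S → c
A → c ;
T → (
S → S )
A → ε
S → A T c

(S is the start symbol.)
PREDICT(S → S ')') = (FIRST(RHS) \ {ε}) ∪ (FOLLOW(S) if ε ∈ FIRST(RHS), i.e. RHS ⇒* ε)
FIRST(S) = { '(', 'c' }
FIRST(S ')') = { '(', 'c' }
ε ∉ FIRST(S ')'), so FOLLOW(S) is not added.
PREDICT(S → S ')') = { '(', 'c' }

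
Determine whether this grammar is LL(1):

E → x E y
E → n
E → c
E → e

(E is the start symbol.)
Yes, the grammar is LL(1).

A grammar is LL(1) if for each non-terminal N with multiple productions, the predict sets of those productions are pairwise disjoint, where PREDICT(N → α) = (FIRST(α) \ {ε}) ∪ (FOLLOW(N) if α ⇒* ε).

For E:
  PREDICT(E → x E y) = { 'x' }
  PREDICT(E → n) = { 'n' }
  PREDICT(E → c) = { 'c' }
  PREDICT(E → e) = { 'e' }

All predict sets are disjoint. The grammar IS LL(1).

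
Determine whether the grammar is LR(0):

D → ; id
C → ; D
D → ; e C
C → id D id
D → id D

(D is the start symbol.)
A grammar is LR(0) if no state in the canonical LR(0) collection has:
  - both a shift item (dot before a terminal) and a complete item (shift-reduce conflict), or
  - two or more complete items (reduce-reduce conflict; the accept item [D' → D .] counts as a complete item here).

Augment with D' → D and build the canonical LR(0) collection (I0 = CLOSURE({[D' → . D]}), then GOTO on every symbol after a dot until no new states appear). It has 13 states:
  I0: { [D → . ; e C], [D → . ; id], [D → . id D], [D' → . D] }  — shift
  I1: { [D → ; . e C], [D → ; . id] }  — shift
  I2: { [D' → D .] }  — accept
  I3: { [D → . ; e C], [D → . ; id], [D → . id D], [D → id . D] }  — shift
  I4: { [D → id D .] }  — reduce
  I5: { [C → . ; D], [C → . id D id], [D → ; e . C] }  — shift
  I6: { [D → ; id .] }  — reduce
  I7: { [C → ; . D], [D → . ; e C], [D → . ; id], [D → . id D] }  — shift
  I8: { [D → ; e C .] }  — reduce
  I9: { [C → id . D id], [D → . ; e C], [D → . ; id], [D → . id D] }  — shift
  I10: { [C → id D . id] }  — shift
  I11: { [C → id D id .] }  — reduce
  I12: { [C → ; D .] }  — reduce

Every state is either a pure shift/goto state or contains exactly one complete item and nothing to shift — no conflicts. The grammar is LR(0).

Answer: Yes, the grammar is LR(0)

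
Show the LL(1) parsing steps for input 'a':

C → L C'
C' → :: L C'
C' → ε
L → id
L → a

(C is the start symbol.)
LL(1) parsing maintains a stack (initially the start symbol over $) and the input. At each step: if the stack top is a terminal, match it against the current input token; if it is a non-terminal N, replace it with the RHS of M[N, lookahead] (the unique production whose predict set contains the lookahead).

Stack is shown with the top on the left.

Stack   Input  Action
---------------------
C $     a $    output C → L C'
L C' $  a $    output L → a
a C' $  a $    match 'a'
C' $    $      output C' → ε
$       $      accept

The string is accepted.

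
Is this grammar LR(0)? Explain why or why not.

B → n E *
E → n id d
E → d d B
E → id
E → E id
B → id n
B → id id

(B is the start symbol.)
Yes, the grammar is LR(0)

A grammar is LR(0) if no state in the canonical LR(0) collection has:
  - both a shift item (dot before a terminal) and a complete item (shift-reduce conflict), or
  - two or more complete items (reduce-reduce conflict; the accept item [B' → B .] counts as a complete item here).

Augment with B' → B and build the canonical LR(0) collection (I0 = CLOSURE({[B' → . B]}), then GOTO on every symbol after a dot until no new states appear). It has 16 states:
  I0: { [B → . id id], [B → . id n], [B → . n E *], [B' → . B] }  — shift
  I1: { [B' → B .] }  — accept
  I2: { [B → id . id], [B → id . n] }  — shift
  I3: { [B → n . E *], [E → . E id], [E → . d d B], [E → . id], [E → . n id d] }  — shift
  I4: { [B → n E . *], [E → E . id] }  — shift
  I5: { [E → d . d B] }  — shift
  I6: { [E → id .] }  — reduce
  I7: { [E → n . id d] }  — shift
  I8: { [E → n id . d] }  — shift
  I9: { [E → n id d .] }  — reduce
  I10: { [B → . id id], [B → . id n], [B → . n E *], [E → d d . B] }  — shift
  I11: { [E → d d B .] }  — reduce
  I12: { [B → n E * .] }  — reduce
  I13: { [E → E id .] }  — reduce
  I14: { [B → id id .] }  — reduce
  I15: { [B → id n .] }  — reduce

Every state is either a pure shift/goto state or contains exactly one complete item and nothing to shift — no conflicts. The grammar is LR(0).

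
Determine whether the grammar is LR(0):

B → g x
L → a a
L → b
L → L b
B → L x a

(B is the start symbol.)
Yes, the grammar is LR(0)

A grammar is LR(0) if no state in the canonical LR(0) collection has:
  - both a shift item (dot before a terminal) and a complete item (shift-reduce conflict), or
  - two or more complete items (reduce-reduce conflict; the accept item [B' → B .] counts as a complete item here).

Augment with B' → B and build the canonical LR(0) collection (I0 = CLOSURE({[B' → . B]}), then GOTO on every symbol after a dot until no new states appear). It has 11 states:
  I0: { [B → . L x a], [B → . g x], [B' → . B], [L → . L b], [L → . a a], [L → . b] }  — shift
  I1: { [B' → B .] }  — accept
  I2: { [B → L . x a], [L → L . b] }  — shift
  I3: { [L → a . a] }  — shift
  I4: { [L → b .] }  — reduce
  I5: { [B → g . x] }  — shift
  I6: { [B → g x .] }  — reduce
  I7: { [L → a a .] }  — reduce
  I8: { [L → L b .] }  — reduce
  I9: { [B → L x . a] }  — shift
  I10: { [B → L x a .] }  — reduce

Every state is either a pure shift/goto state or contains exactly one complete item and nothing to shift — no conflicts. The grammar is LR(0).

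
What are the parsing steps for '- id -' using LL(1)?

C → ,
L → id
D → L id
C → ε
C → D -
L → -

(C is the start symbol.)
LL(1) parsing maintains a stack (initially the start symbol over $) and the input. At each step: if the stack top is a terminal, match it against the current input token; if it is a non-terminal N, replace it with the RHS of M[N, lookahead] (the unique production whose predict set contains the lookahead).

Stack is shown with the top on the left.

Stack     Input     Action
--------------------------
C $       - id - $  output C → D -
D - $     - id - $  output D → L id
L id - $  - id - $  output L → -
- id - $  - id - $  match '-'
id - $    id - $    match 'id'
- $       - $       match '-'
$         $         accept

The string is accepted.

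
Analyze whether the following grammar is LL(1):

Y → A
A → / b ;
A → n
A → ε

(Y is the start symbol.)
Relevant sets:
  FOLLOW(A) = { $ }

For A:
  PREDICT(A → '/' b ';') = { '/' }
  PREDICT(A → n) = { 'n' }
  PREDICT(A → ε) = { $ }
Y has a single production, so nothing to check there.

All predict sets are disjoint. The grammar IS LL(1).

Answer: Yes, the grammar is LL(1).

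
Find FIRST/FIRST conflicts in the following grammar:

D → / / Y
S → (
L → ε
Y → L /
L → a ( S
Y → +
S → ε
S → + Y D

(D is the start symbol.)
A FIRST/FIRST conflict occurs when two productions N → α and N → β for the same non-terminal have FIRST(α) ∩ FIRST(β) ≠ ∅ (with ε ∈ FIRST of a nullable right-hand side, so two nullable alternatives also conflict).

FIRST sets of the non-terminals at (or reachable through a nullable prefix from) the front of some alternative:
  FIRST(L) = { 'a', ε }

Productions for S:
  S → (: FIRST = { '(' }
  S → ε: FIRST = { ε }
  S → + Y D: FIRST = { '+' }
Productions for L:
  L → ε: FIRST = { ε }
  L → a ( S: FIRST = { 'a' }
Productions for Y:
  Y → L /: FIRST = { '/', 'a' }
  Y → +: FIRST = { '+' }
D has only one production, so no FIRST/FIRST conflict is possible there.

All alternatives of each non-terminal have pairwise disjoint FIRST sets.

Answer: No FIRST/FIRST conflicts.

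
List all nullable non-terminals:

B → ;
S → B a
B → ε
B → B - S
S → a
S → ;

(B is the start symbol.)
{ 'B' }

ε-productions: B → ε
So B is immediately nullable.
No further non-terminal can be added: every production for the remaining non-terminals contains a terminal or a non-nullable non-terminal.
Nullable = { 'B' }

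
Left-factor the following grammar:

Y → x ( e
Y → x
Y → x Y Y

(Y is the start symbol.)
Left-factoring transforms A → αβ₁ | αβ₂ into A → αA' and A' → β₁ | β₂
(α is the longest common prefix among the alternatives). Repeat until
no nonterminal has two alternatives with a common prefix.

Round 1: Y has alternatives sharing prefix 'x'. Introduce Y': Y → x Y'
  Add: Y' → ( e
  Add: Y' → ε
  Add: Y' → Y Y

No remaining common prefixes — done.

Resulting grammar:
Y → x Y'
Y' → ( e
Y' → ε
Y' → Y Y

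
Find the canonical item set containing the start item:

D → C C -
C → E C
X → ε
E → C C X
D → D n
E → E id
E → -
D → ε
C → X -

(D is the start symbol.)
{ [C → . E C], [C → . X -], [D → . C C -], [D → . D n], [D → .], [D' → . D], [E → . -], [E → . C C X], [E → . E id], [X → .] }

First, augment the grammar with D' → D
I₀ = CLOSURE({ [D' → . D] }):
  [D' → . D] has the dot before D: add [D → . C C -], [D → . D n], [D → .]
  [D → . C C -] has the dot before C: add [C → . E C], [C → . X -]
  [C → . E C] has the dot before E: add [E → . C C X], [E → . E id], [E → . -]
  [C → . X -] has the dot before X: add [X → .]
No further items can be added.

I₀ = { [C → . E C], [C → . X -], [D → . C C -], [D → . D n], [D → .], [D' → . D], [E → . -], [E → . C C X], [E → . E id], [X → .] }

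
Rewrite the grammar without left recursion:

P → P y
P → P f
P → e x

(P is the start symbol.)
P is directly left-recursive. The standard transformation for
  A → A α₁ | ... | A α_m | β₁ | ... | β_n
is
  A  → β₁ A' | ... | β_n A'
  A' → α₁ A' | ... | α_m A' | ε

P → e x becomes P → e x P'
P → P y becomes P' → y P'
P → P f becomes P' → f P'
Add P' → ε

Resulting grammar:
P → e x P'
P' → y P'
P' → f P'
P' → ε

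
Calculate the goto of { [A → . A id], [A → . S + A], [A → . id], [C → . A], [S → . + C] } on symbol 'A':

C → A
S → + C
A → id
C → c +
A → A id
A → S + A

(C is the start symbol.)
{ [A → A . id], [C → A .] }

GOTO(I, 'A') = CLOSURE({ [A → αX.β] : [A → α.Xβ] ∈ I, X = 'A' })

Items with dot before 'A', with the dot advanced:
  [A → . A id] → [A → A . id]
  [C → . A] → [C → A .]
Closure adds nothing (no advanced item has the dot before a non-terminal).

GOTO = { [A → A . id], [C → A .] }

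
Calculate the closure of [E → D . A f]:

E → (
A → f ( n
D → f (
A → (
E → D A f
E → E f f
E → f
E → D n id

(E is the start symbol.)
{ [A → . (], [A → . f ( n], [E → D . A f] }

To compute CLOSURE, for each item [A → α.Bβ] where B is a non-terminal, add [B → .γ] for all productions B → γ; repeat for the newly added items until nothing changes.

Start with: [E → D . A f]
  [E → D . A f] has the dot before A: add [A → . f ( n], [A → . (]
No further items can be added.

CLOSURE = { [A → . (], [A → . f ( n], [E → D . A f] }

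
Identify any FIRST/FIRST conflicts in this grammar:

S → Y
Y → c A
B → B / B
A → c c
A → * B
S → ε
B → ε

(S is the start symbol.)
A FIRST/FIRST conflict occurs when two productions N → α and N → β for the same non-terminal have FIRST(α) ∩ FIRST(β) ≠ ∅ (with ε ∈ FIRST of a nullable right-hand side, so two nullable alternatives also conflict).

FIRST sets of the non-terminals at (or reachable through a nullable prefix from) the front of some alternative:
  FIRST(Y) = { 'c' }
  FIRST(B) = { '/', ε }

Productions for S:
  S → Y: FIRST = { 'c' }
  S → ε: FIRST = { ε }
Productions for B:
  B → B / B: FIRST = { '/' }
  B → ε: FIRST = { ε }
Productions for A:
  A → c c: FIRST = { 'c' }
  A → * B: FIRST = { '*' }
Y has only one production, so no FIRST/FIRST conflict is possible there.

All alternatives of each non-terminal have pairwise disjoint FIRST sets.

Answer: No FIRST/FIRST conflicts.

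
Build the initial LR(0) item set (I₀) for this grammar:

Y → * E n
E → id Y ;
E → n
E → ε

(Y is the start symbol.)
First, augment the grammar with Y' → Y
I₀ = CLOSURE({ [Y' → . Y] }):
  [Y' → . Y] has the dot before Y: add [Y → . * E n]
No further items can be added.

I₀ = { [Y → . * E n], [Y' → . Y] }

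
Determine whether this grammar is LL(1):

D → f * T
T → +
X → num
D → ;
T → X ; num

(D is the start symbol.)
A grammar is LL(1) if for each non-terminal N with multiple productions, the predict sets of those productions are pairwise disjoint, where PREDICT(N → α) = (FIRST(α) \ {ε}) ∪ (FOLLOW(N) if α ⇒* ε).

Relevant sets:
  FIRST(X) = { 'num' }

For D:
  PREDICT(D → f '*' T) = { 'f' }
  PREDICT(D → ';') = { ';' }
For T:
  PREDICT(T → '+') = { '+' }
  PREDICT(T → X ';' num) = { 'num' }
X has a single production, so nothing to check there.

All predict sets are disjoint. The grammar IS LL(1).

Answer: Yes, the grammar is LL(1).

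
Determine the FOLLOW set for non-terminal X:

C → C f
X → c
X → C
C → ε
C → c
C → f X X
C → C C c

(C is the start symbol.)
{ $, 'c', 'f' }

To compute FOLLOW(X), find every occurrence of X on a right-hand side N → α X β: add FIRST(β) \ {ε}, and if β is empty or nullable also add FOLLOW(N). Iterate to a fixed point.

In C → f X X: X is followed by X, add FIRST(X) \ {ε} = { 'c', 'f' }
  X is nullable, so also add FOLLOW(C)
In C → f X X: X is at the end, add FOLLOW(C)

The FOLLOW sets referred to above (computed the same way, to a fixed point):
  FOLLOW(C) = { $, 'c', 'f' }

Taking the union: FOLLOW(X) = { $, 'c', 'f' }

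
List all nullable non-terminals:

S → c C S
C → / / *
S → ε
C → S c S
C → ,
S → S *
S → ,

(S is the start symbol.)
{ 'S' }

A non-terminal is nullable if it can derive ε (the empty string): either it has an ε-production, or it has a production whose right-hand side consists entirely of nullable non-terminals.

ε-productions: S → ε
So S is immediately nullable.
No further non-terminal can be added: every production for the remaining non-terminals contains a terminal or a non-nullable non-terminal.
Nullable = { 'S' }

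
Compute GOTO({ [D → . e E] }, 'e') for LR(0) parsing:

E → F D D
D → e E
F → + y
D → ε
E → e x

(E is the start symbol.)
{ [D → e . E], [E → . F D D], [E → . e x], [F → . + y] }

GOTO(I, 'e') = CLOSURE({ [A → αX.β] : [A → α.Xβ] ∈ I, X = 'e' })

Items with dot before 'e', with the dot advanced:
  [D → . e E] → [D → e . E]
Closure of the advanced items:
  [D → e . E] has the dot before E: add [E → . F D D], [E → . e x]
  [E → . F D D] has the dot before F: add [F → . + y]

GOTO = { [D → e . E], [E → . F D D], [E → . e x], [F → . + y] }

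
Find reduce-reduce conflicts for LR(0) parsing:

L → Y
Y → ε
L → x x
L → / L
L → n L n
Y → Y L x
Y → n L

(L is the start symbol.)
Yes — I3: [L → Y .] vs [Y → .]

Augment with L' → L and build the canonical LR(0) collection (I0 = CLOSURE({[L' → . L]}), then GOTO on every symbol after a dot until no new states appear). It has 12 states:
  I0: { [L → . / L], [L → . Y], [L → . n L n], [L → . x x], [L' → . L], [Y → . Y L x], [Y → . n L], [Y → .] }  — shift, reduce
  I1: { [L → . / L], [L → . Y], [L → . n L n], [L → . x x], [L → / . L], [Y → . Y L x], [Y → . n L], [Y → .] }  — shift, reduce
  I2: { [L' → L .] }  — accept
  I3: { [L → . / L], [L → . Y], [L → . n L n], [L → . x x], [L → Y .], [Y → . Y L x], [Y → . n L], [Y → .], [Y → Y . L x] }  — shift, 2 reduces
  I4: { [L → . / L], [L → . Y], [L → . n L n], [L → . x x], [L → n . L n], [Y → . Y L x], [Y → . n L], [Y → .], [Y → n . L] }  — shift, reduce
  I5: { [L → x . x] }  — shift
  I6: { [L → x x .] }  — reduce
  I7: { [L → n L . n], [Y → n L .] }  — shift, reduce
  I8: { [L → n L n .] }  — reduce
  I9: { [Y → Y L . x] }  — shift
  I10: { [Y → Y L x .] }  — reduce
  I11: { [L → / L .] }  — reduce

I3 contains complete items [L → Y .], [Y → .] — reduce-reduce conflict.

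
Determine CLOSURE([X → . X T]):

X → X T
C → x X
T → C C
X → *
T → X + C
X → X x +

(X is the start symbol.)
{ [X → . *], [X → . X T], [X → . X x +] }

To compute CLOSURE, for each item [A → α.Bβ] where B is a non-terminal, add [B → .γ] for all productions B → γ; repeat for the newly added items until nothing changes.

Start with: [X → . X T]
  [X → . X T] has the dot before X: add [X → . *], [X → . X x +]
No further items can be added.

CLOSURE = { [X → . *], [X → . X T], [X → . X x +] }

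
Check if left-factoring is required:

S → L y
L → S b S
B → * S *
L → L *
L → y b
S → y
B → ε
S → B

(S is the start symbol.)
No, left-factoring is not needed

Left-factoring is needed when two productions for the same non-terminal
share a common prefix on the right-hand side.

Productions for S:
  S → L y
  S → y
  S → B
Productions for L:
  L → S b S
  L → L *
  L → y b
Productions for B:
  B → * S *
  B → ε

No common prefixes found.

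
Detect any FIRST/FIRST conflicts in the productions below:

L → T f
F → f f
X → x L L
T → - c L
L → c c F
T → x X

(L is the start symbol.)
A FIRST/FIRST conflict occurs when two productions N → α and N → β for the same non-terminal have FIRST(α) ∩ FIRST(β) ≠ ∅ (with ε ∈ FIRST of a nullable right-hand side, so two nullable alternatives also conflict).

FIRST sets of the non-terminals at (or reachable through a nullable prefix from) the front of some alternative:
  FIRST(T) = { '-', 'x' }

Productions for L:
  L → T f: FIRST = { '-', 'x' }
  L → c c F: FIRST = { 'c' }
Productions for T:
  T → - c L: FIRST = { '-' }
  T → x X: FIRST = { 'x' }
F, X have only one production, so no FIRST/FIRST conflict is possible there.

All alternatives of each non-terminal have pairwise disjoint FIRST sets.

Answer: No FIRST/FIRST conflicts.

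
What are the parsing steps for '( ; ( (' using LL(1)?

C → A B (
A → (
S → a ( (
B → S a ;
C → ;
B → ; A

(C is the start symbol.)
Stack is shown with the top on the left.

Stack    Input      Action
--------------------------
C $      ( ; ( ( $  output C → A B (
A B ( $  ( ; ( ( $  output A → (
( B ( $  ( ; ( ( $  match '('
B ( $    ; ( ( $    output B → ; A
; A ( $  ; ( ( $    match ';'
A ( $    ( ( $      output A → (
( ( $    ( ( $      match '('
( $      ( $        match '('
$        $          accept

The string is accepted.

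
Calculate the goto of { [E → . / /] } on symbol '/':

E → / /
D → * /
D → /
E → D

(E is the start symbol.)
{ [E → / . /] }

GOTO(I, '/') = CLOSURE({ [A → αX.β] : [A → α.Xβ] ∈ I, X = '/' })

Items with dot before '/', with the dot advanced:
  [E → . / /] → [E → / . /]
Closure adds nothing (no advanced item has the dot before a non-terminal).

GOTO = { [E → / . /] }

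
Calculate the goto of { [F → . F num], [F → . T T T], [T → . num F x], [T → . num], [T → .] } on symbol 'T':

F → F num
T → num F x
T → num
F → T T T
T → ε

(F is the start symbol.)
GOTO(I, 'T') = CLOSURE({ [A → αX.β] : [A → α.Xβ] ∈ I, X = 'T' })

Items with dot before 'T', with the dot advanced:
  [F → . T T T] → [F → T . T T]
Closure of the advanced items:
  [F → T . T T] has the dot before T: add [T → . num F x], [T → . num], [T → .]

GOTO = { [F → T . T T], [T → . num F x], [T → . num], [T → .] }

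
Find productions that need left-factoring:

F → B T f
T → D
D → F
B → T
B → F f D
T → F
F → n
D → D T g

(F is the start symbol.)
Left-factoring is needed when two productions for the same non-terminal
share a common prefix on the right-hand side.

Productions for F:
  F → B T f
  F → n
Productions for T:
  T → D
  T → F
Productions for D:
  D → F
  D → D T g
Productions for B:
  B → T
  B → F f D

No common prefixes found.

Answer: No, left-factoring is not needed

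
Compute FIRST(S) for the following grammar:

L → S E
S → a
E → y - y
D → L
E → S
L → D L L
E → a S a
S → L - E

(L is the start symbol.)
{ 'a' }

FIRST sets of the other non-terminals involved (by the same procedure, iterated to a fixed point):
  FIRST(L) = { 'a' }

From S → a:
  - a is a terminal: add 'a' and stop
From S → L - E:
  - L is a non-terminal: add FIRST(L) \ {ε} = { 'a' }
    L is not nullable, so stop

Collecting: FIRST(S) = { 'a' }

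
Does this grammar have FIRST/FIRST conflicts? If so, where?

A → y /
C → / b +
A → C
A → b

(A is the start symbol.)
FIRST sets of the non-terminals at (or reachable through a nullable prefix from) the front of some alternative:
  FIRST(C) = { '/' }

Productions for A:
  A → y /: FIRST = { 'y' }
  A → C: FIRST = { '/' }
  A → b: FIRST = { 'b' }
C has only one production, so no FIRST/FIRST conflict is possible there.

All alternatives of each non-terminal have pairwise disjoint FIRST sets.

Answer: No FIRST/FIRST conflicts.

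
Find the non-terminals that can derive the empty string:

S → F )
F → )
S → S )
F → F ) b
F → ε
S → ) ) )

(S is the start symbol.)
{ 'F' }

A non-terminal is nullable if it can derive ε (the empty string): either it has an ε-production, or it has a production whose right-hand side consists entirely of nullable non-terminals.

ε-productions: F → ε
So F is immediately nullable.
No further non-terminal can be added: every production for the remaining non-terminals contains a terminal or a non-nullable non-terminal.
Nullable = { 'F' }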